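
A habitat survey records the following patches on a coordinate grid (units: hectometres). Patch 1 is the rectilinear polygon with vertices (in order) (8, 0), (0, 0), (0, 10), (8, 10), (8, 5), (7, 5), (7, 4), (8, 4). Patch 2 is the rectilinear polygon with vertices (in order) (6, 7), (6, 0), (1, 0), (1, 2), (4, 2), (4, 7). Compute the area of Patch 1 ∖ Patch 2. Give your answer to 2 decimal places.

59.00

|Patch 1| = 79, |Patch 1∩Patch 2| = 20.
|Patch 1 ∖ Patch 2| = |Patch 1| − |Patch 1∩Patch 2| = 79 − 20 = 59.00.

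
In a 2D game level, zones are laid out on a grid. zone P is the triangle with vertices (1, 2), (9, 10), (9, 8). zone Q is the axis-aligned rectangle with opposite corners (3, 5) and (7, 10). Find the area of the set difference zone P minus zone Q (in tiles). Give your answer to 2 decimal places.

5.00

|zone P| = 8, |zone P∩zone Q| = 3.
|zone P ∖ zone Q| = |zone P| − |zone P∩zone Q| = 8 − 3 = 5.00.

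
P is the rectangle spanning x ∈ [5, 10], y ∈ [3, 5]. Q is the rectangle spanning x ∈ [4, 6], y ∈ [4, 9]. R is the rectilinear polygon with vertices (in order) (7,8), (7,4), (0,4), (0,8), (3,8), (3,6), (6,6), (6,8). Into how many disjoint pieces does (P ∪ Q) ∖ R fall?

(P ∪ Q) ∖ R splits into 2 disjoint pieces (area 8, area 6).

2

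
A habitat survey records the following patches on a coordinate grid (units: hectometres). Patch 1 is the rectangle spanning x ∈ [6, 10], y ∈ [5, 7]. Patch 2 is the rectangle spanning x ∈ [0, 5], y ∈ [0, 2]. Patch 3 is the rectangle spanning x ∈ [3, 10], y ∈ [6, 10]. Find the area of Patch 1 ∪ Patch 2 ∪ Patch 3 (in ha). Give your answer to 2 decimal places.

By inclusion–exclusion:
Individual areas: |Patch 1| = 8, |Patch 2| = 10, |Patch 3| = 28.
|Patch 1∩Patch 2| = 0 (no overlap).
|Patch 1∩Patch 3|: x∈[6,10], y∈[6,7] → 4·1 = 4.
|Patch 2∩Patch 3| = 0 (no overlap).
|Patch 1∩Patch 2∩Patch 3| = 0.
|Patch 1 ∪ Patch 2 ∪ Patch 3| = 46 − 4 + 0 = 42.00.

42.00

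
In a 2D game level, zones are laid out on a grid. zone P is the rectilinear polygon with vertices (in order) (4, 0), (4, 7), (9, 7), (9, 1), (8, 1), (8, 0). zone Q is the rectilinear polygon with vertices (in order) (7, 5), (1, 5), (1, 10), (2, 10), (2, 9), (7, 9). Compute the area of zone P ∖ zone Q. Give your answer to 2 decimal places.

|zone P| = 34, |zone P∩zone Q| = 6.
|zone P ∖ zone Q| = |zone P| − |zone P∩zone Q| = 34 − 6 = 28.00.

28.00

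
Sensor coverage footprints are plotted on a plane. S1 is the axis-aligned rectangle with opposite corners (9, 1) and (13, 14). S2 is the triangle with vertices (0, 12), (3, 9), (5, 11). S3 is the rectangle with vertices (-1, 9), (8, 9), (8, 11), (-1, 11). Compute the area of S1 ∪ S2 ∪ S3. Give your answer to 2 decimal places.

72.00

By inclusion–exclusion:
Individual areas: |S1| = 52, |S2| = 6, |S3| = 18.
|S1∩S2| = 0.
|S1∩S3| = 0 (no overlap).
|S2∩S3| = 4.
|S1∩S2∩S3| = 0.
|S1 ∪ S2 ∪ S3| = 76 − 4 + 0 = 72.00.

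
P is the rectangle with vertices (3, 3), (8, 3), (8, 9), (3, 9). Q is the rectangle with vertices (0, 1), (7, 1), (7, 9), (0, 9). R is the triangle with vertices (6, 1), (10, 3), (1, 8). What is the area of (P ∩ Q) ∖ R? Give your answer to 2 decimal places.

14.62

|P ∩ Q| = 24.
|(P ∩ Q) ∩ R| = 9.3825.
|(P ∩ Q) ∖ R| = 24 − 9.3825 = 14.62.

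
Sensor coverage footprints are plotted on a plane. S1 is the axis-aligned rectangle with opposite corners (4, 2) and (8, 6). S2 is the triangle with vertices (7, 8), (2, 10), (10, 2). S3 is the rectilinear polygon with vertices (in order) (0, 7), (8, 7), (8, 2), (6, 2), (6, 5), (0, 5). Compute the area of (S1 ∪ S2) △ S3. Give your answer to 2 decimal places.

23.50

|S1 ∪ S2| = 26.
|(S1 ∪ S2) ∩ S3| = 12.25.
|(S1 ∪ S2) △ S3| = 26 + 22 − 24.5 = 23.50.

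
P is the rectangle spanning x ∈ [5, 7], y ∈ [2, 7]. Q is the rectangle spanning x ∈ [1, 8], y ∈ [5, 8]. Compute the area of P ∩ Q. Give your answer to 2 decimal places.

4.00

|P∩Q|: x∈[5,7], y∈[5,7] → 2·2 = 4.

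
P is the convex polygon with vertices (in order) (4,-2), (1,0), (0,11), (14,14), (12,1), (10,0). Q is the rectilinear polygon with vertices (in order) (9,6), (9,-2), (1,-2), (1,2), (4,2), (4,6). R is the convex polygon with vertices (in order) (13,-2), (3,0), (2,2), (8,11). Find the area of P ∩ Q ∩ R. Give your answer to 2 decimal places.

The intersection is the polygon with vertices (4,2), (4,5), (4.667,6), (9,6), (9,-0.333), (7.375,-0.875), (3,0), (2,2).
By the shoelace formula its area is 35.56.

35.56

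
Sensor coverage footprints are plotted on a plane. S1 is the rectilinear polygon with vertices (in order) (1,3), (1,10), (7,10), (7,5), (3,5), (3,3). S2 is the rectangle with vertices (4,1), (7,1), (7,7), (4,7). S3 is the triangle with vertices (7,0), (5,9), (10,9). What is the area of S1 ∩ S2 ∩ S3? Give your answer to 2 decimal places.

The intersection is the polygon with vertices (5.889,5), (5.444,7), (7,7), (7,5).
By the shoelace formula its area is 2.67.

2.67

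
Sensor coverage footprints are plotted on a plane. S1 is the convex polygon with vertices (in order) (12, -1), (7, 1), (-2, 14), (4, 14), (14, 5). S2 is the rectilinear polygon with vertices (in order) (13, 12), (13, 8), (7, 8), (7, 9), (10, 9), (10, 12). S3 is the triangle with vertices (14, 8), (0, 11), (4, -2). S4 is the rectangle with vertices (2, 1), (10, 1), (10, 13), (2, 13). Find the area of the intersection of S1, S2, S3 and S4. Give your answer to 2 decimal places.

2.90

The intersection is the polygon with vertices (7,9), (9.333,9), (9.625,8.938), (10,8.6), (10,8), (7,8).
By the shoelace formula its area is 2.90.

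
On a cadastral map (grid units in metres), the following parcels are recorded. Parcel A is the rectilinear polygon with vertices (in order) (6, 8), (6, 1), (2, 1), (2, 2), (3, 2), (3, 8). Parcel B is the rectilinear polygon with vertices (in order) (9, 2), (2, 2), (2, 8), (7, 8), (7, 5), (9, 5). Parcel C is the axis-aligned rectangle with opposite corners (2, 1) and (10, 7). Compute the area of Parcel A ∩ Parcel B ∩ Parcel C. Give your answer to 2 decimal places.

15.00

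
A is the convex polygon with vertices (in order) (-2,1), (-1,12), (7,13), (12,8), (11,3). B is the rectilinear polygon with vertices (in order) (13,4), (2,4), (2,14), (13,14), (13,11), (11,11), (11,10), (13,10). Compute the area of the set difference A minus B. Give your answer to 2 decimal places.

|A| = 127.5, |A∩B| = 74.3375.
|A ∖ B| = |A| − |A∩B| = 127.5 − 74.3375 = 53.16.

53.16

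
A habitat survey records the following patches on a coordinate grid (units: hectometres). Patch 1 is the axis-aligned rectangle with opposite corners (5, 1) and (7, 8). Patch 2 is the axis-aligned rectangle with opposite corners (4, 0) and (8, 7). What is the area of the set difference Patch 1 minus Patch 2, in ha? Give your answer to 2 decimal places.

2.00

|Patch 1∩Patch 2|: x∈[5,7], y∈[1,7] → 2·6 = 12.
|Patch 1| = 14.
|Patch 1 ∖ Patch 2| = |Patch 1| − |Patch 1∩Patch 2| = 14 − 12 = 2.00.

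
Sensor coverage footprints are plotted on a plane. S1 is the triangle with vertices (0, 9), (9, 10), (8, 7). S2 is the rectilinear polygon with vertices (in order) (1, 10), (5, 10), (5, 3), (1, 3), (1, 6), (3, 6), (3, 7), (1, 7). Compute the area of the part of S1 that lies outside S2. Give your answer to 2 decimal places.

8.67

|S1| = 13, |S1∩S2| = 4.3333.
|S1 ∖ S2| = |S1| − |S1∩S2| = 13 − 4.3333 = 8.67.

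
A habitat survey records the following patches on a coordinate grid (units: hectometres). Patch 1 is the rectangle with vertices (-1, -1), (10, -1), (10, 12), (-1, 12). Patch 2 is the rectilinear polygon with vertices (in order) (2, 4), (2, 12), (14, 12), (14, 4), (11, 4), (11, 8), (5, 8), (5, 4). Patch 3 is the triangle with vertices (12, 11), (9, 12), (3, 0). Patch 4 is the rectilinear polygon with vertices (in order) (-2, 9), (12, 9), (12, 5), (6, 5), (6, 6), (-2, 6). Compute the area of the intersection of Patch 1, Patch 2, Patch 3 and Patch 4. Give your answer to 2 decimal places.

2.62

The intersection is the polygon with vertices (7.5,9), (10,9), (10,8.556), (9.546,8), (7,8).
By the shoelace formula its area is 2.62.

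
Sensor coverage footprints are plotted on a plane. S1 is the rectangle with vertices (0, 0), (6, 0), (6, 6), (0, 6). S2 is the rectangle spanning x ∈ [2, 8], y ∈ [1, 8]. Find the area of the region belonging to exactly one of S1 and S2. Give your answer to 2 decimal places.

|S1∩S2|: x∈[2,6], y∈[1,6] → 4·5 = 20.
|S1 △ S2| = |S1| + |S2| − 2·|S1∩S2| = 36 + 42 − 40 = 38.00.

38.00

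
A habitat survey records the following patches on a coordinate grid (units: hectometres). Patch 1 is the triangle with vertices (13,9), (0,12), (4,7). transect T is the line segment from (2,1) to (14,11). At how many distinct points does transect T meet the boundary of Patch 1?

The segment meets the boundary at (11.091,8.576), (11.904,9.253).

2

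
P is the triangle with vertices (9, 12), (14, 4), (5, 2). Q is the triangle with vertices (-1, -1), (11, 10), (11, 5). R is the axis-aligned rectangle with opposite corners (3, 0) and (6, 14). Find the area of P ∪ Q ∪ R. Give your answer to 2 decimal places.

By inclusion–exclusion:
Individual areas: |P| = 41, |Q| = 30, |R| = 42.
|P∩Q| = 20.2402.
|P∩R| = 1.1389.
|Q∩R| = 6.875.
|P∩Q∩R| = 1.
|P ∪ Q ∪ R| = 113 − 28.2541 + 1 = 85.75.

85.75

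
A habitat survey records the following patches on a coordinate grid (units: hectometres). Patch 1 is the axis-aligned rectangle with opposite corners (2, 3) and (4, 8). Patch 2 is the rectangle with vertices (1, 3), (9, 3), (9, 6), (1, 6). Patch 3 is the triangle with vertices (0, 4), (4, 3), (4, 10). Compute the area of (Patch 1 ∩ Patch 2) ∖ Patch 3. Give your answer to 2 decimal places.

|Patch 1 ∩ Patch 2| = 6.
|(Patch 1 ∩ Patch 2) ∩ Patch 3| = 5.5.
|(Patch 1 ∩ Patch 2) ∖ Patch 3| = 6 − 5.5 = 0.50.

0.50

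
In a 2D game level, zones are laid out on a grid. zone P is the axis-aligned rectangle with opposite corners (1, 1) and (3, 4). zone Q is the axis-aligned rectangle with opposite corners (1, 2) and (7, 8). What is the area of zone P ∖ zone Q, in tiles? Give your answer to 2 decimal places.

2.00

|zone P∩zone Q|: x∈[1,3], y∈[2,4] → 2·2 = 4.
|zone P| = 6.
|zone P ∖ zone Q| = |zone P| − |zone P∩zone Q| = 6 − 4 = 2.00.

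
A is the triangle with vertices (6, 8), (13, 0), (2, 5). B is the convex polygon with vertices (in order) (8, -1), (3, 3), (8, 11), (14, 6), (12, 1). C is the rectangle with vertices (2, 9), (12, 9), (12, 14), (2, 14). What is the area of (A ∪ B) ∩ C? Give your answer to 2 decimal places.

The region (A ∪ B) ∩ C is the polygon with vertices (8,11), (10.4,9), (6.75,9).
By the shoelace formula its area is 3.65.

3.65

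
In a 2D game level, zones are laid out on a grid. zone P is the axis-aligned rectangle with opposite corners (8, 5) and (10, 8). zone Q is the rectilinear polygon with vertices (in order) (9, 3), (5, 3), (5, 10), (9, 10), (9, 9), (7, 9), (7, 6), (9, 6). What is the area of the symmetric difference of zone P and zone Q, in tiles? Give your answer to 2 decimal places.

|zone P| = 6, |zone Q| = 22, |zone P∩zone Q| = 1.
|zone P △ zone Q| = |zone P| + |zone Q| − 2·|zone P∩zone Q| = 6 + 22 − 2 = 26.00.

26.00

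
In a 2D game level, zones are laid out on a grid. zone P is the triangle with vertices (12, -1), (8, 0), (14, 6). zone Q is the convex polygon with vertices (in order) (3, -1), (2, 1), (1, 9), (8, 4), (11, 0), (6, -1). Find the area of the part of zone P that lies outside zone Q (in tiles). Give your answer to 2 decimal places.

11.93

|zone P| = 15, |zone P∩zone Q| = 3.0714.
|zone P ∖ zone Q| = |zone P| − |zone P∩zone Q| = 15 − 3.0714 = 11.93.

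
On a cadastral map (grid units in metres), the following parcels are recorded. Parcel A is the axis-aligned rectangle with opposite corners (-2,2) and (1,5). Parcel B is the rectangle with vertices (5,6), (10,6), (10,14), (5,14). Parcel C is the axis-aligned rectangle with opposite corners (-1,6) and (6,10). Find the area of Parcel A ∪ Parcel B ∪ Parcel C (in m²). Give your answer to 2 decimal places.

73.00

By inclusion–exclusion:
Individual areas: |Parcel A| = 9, |Parcel B| = 40, |Parcel C| = 28.
|Parcel A∩Parcel B| = 0 (no overlap).
|Parcel A∩Parcel C| = 0 (no overlap).
|Parcel B∩Parcel C|: x∈[5,6], y∈[6,10] → 1·4 = 4.
|Parcel A∩Parcel B∩Parcel C| = 0.
|Parcel A ∪ Parcel B ∪ Parcel C| = 77 − 4 + 0 = 73.00.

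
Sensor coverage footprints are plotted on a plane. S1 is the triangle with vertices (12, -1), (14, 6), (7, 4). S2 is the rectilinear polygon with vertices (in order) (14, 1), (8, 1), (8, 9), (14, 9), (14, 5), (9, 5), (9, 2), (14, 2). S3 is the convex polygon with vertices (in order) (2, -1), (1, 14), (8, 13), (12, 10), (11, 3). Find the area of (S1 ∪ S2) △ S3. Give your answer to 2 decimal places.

|S1 ∪ S2| = 48.75.
|(S1 ∪ S2) ∩ S3| = 22.8929.
|(S1 ∪ S2) △ S3| = 48.75 + 118.5 − 45.7857 = 121.46.

121.46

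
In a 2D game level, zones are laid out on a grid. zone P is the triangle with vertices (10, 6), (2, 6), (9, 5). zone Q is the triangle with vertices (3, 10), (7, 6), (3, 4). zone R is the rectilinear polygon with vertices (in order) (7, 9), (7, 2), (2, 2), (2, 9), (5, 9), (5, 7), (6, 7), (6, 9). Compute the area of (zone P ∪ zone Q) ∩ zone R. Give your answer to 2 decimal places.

|zone P ∪ zone Q| = 14.6825.
|(zone P ∪ zone Q) ∩ zone R| = 11.47.

11.47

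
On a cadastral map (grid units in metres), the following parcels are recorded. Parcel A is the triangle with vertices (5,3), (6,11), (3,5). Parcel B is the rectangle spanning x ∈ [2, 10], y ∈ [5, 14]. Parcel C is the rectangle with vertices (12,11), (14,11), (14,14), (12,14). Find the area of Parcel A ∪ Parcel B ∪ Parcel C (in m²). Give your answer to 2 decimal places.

By inclusion–exclusion:
Individual areas: |Parcel A| = 9, |Parcel B| = 72, |Parcel C| = 6.
|Parcel A∩Parcel B| = 6.75.
|Parcel A∩Parcel C| = 0.
|Parcel B∩Parcel C| = 0 (no overlap).
|Parcel A∩Parcel B∩Parcel C| = 0.
|Parcel A ∪ Parcel B ∪ Parcel C| = 87 − 6.75 + 0 = 80.25.

80.25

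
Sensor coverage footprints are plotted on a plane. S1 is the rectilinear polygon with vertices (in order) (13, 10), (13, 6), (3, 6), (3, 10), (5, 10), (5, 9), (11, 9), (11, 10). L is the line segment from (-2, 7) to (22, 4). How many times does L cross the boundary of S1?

The segment meets the boundary at (6,6), (3,6.375).

2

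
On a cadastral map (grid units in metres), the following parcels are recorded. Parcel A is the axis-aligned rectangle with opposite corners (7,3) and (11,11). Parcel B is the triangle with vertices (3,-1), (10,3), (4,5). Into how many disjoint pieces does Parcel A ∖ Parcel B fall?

1

Parcel A ∖ Parcel B is a single connected region.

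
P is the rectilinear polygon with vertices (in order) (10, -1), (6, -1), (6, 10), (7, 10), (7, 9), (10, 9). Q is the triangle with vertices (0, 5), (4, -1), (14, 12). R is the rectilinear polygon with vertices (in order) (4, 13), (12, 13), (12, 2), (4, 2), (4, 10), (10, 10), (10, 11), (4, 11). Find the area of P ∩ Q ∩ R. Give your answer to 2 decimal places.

The intersection is the polygon with vertices (8,9), (10,9), (10,6.8), (6.308,2), (6,2), (6,8).
By the shoelace formula its area is 18.14.

18.14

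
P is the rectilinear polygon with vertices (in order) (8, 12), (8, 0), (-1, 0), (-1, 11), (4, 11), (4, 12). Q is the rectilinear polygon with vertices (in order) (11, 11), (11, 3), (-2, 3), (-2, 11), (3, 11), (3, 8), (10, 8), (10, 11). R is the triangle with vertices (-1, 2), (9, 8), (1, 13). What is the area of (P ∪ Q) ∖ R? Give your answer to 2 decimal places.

83.86

|P ∪ Q| = 129.
|(P ∪ Q) ∩ R| = 45.1364.
|(P ∪ Q) ∖ R| = 129 − 45.1364 = 83.86.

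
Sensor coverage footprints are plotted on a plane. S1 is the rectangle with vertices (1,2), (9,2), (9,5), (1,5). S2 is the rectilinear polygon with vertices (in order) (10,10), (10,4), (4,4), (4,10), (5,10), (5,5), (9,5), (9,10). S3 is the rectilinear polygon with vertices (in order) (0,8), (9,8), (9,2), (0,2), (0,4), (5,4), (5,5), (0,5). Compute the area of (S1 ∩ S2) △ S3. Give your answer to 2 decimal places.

46.00

|S1 ∩ S2| = 5.
|(S1 ∩ S2) ∩ S3| = 4.
|(S1 ∩ S2) △ S3| = 5 + 49 − 8 = 46.00.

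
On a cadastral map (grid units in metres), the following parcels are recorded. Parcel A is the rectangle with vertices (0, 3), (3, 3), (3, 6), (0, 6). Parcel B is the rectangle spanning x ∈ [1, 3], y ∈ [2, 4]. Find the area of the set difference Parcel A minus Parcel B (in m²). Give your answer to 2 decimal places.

|Parcel A∩Parcel B|: x∈[1,3], y∈[3,4] → 2·1 = 2.
|Parcel A| = 9.
|Parcel A ∖ Parcel B| = |Parcel A| − |Parcel A∩Parcel B| = 9 − 2 = 7.00.

7.00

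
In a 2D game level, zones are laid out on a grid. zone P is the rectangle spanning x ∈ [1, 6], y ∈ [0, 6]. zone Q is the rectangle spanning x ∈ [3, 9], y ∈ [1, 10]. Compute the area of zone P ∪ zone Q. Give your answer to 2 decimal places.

By inclusion–exclusion:
Individual areas: |zone P| = 30, |zone Q| = 54.
|zone P∩zone Q|: x∈[3,6], y∈[1,6] → 3·5 = 15.
|zone P ∪ zone Q| = 84 − 15 = 69.00.

69.00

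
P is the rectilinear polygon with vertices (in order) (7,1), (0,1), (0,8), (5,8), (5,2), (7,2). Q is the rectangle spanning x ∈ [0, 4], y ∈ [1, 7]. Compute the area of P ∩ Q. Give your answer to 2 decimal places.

24.00

The intersection is the polygon with vertices (0,1), (0,7), (4,7), (4,1).
By the shoelace formula its area is 24.00.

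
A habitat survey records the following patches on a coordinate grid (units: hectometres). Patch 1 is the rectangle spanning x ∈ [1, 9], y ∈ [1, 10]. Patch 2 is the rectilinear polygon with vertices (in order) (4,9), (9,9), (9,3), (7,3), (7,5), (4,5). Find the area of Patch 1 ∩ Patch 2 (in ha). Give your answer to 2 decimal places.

24.00

The intersection is the polygon with vertices (9,3), (7,3), (7,5), (4,5), (4,9), (9,9).
By the shoelace formula its area is 24.00.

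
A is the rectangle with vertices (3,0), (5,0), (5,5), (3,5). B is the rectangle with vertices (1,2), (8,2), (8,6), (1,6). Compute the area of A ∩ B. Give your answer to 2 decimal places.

6.00

|A∩B|: x∈[3,5], y∈[2,5] → 2·3 = 6.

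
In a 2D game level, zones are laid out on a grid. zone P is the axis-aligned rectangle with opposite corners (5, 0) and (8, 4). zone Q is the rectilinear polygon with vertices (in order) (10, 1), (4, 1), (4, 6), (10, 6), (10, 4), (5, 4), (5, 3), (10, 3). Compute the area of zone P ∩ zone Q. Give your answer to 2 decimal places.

6.00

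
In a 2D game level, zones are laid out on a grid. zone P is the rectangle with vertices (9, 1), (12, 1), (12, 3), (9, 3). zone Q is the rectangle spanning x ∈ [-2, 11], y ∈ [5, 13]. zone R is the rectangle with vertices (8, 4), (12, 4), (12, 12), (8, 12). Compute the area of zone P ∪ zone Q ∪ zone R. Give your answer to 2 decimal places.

121.00

By inclusion–exclusion:
Individual areas: |zone P| = 6, |zone Q| = 104, |zone R| = 32.
|zone P∩zone Q| = 0 (no overlap).
|zone P∩zone R| = 0 (no overlap).
|zone Q∩zone R|: x∈[8,11], y∈[5,12] → 3·7 = 21.
|zone P∩zone Q∩zone R| = 0.
|zone P ∪ zone Q ∪ zone R| = 142 − 21 + 0 = 121.00.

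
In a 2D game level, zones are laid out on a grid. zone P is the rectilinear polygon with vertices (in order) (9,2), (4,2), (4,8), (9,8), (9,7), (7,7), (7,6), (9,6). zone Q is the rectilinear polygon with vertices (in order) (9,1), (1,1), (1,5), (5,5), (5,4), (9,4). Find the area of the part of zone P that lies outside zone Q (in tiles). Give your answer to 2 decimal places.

17.00

|zone P| = 28, |zone P∩zone Q| = 11.
|zone P ∖ zone Q| = |zone P| − |zone P∩zone Q| = 28 − 11 = 17.00.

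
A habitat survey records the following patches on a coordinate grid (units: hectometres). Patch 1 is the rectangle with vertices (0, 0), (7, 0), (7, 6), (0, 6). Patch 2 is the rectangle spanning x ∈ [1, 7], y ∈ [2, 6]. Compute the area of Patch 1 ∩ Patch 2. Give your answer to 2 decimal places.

|Patch 1∩Patch 2|: x∈[1,7], y∈[2,6] → 6·4 = 24.

24.00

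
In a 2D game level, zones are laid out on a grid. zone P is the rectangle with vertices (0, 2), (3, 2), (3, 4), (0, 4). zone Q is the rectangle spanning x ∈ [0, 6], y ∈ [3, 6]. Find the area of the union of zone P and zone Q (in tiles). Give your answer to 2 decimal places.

By inclusion–exclusion:
Individual areas: |zone P| = 6, |zone Q| = 18.
|zone P∩zone Q|: x∈[0,3], y∈[3,4] → 3·1 = 3.
|zone P ∪ zone Q| = 24 − 3 = 21.00.

21.00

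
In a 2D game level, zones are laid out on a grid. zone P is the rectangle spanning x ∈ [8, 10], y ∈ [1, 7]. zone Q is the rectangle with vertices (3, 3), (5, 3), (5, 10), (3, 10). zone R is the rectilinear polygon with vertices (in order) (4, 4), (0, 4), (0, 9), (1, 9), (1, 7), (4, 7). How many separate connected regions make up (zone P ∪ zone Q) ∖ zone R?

(zone P ∪ zone Q) ∖ zone R splits into 2 disjoint pieces (area 12, area 11).

2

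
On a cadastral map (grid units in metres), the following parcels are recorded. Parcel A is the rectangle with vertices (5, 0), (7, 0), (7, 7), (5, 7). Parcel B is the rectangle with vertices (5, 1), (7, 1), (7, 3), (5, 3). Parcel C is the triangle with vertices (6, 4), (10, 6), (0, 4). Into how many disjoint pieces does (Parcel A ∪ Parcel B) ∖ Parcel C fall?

(Parcel A ∪ Parcel B) ∖ Parcel C splits into 2 disjoint pieces (area 8.25, area 3.6).

2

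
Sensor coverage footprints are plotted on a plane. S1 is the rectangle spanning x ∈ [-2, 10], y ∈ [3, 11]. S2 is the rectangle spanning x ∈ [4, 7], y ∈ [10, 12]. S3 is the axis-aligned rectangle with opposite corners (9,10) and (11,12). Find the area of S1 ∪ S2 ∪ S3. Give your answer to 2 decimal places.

102.00

By inclusion–exclusion:
Individual areas: |S1| = 96, |S2| = 6, |S3| = 4.
|S1∩S2|: x∈[4,7], y∈[10,11] → 3·1 = 3.
|S1∩S3|: x∈[9,10], y∈[10,11] → 1·1 = 1.
|S2∩S3| = 0 (no overlap).
|S1∩S2∩S3| = 0.
|S1 ∪ S2 ∪ S3| = 106 − 4 + 0 = 102.00.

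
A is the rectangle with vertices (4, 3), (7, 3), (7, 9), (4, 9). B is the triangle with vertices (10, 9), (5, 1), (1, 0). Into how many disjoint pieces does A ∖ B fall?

2

A ∖ B splits into 2 disjoint pieces (area 0.45, area 13.5).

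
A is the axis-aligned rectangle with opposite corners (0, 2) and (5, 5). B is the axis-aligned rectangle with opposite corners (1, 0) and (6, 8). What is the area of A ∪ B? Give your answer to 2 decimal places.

43.00

By inclusion–exclusion:
Individual areas: |A| = 15, |B| = 40.
|A∩B|: x∈[1,5], y∈[2,5] → 4·3 = 12.
|A ∪ B| = 55 − 12 = 43.00.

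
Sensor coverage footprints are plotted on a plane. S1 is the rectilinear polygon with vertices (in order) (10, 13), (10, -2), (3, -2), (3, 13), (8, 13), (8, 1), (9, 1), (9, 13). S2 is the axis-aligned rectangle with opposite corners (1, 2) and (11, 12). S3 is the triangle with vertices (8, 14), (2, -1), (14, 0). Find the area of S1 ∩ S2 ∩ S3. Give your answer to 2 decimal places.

36.50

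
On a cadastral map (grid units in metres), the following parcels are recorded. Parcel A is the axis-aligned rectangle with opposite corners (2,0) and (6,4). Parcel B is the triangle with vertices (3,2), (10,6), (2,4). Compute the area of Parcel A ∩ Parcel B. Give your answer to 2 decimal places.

The intersection is the polygon with vertices (6,4), (6,3.714), (3,2), (2,4).
By the shoelace formula its area is 4.43.

4.43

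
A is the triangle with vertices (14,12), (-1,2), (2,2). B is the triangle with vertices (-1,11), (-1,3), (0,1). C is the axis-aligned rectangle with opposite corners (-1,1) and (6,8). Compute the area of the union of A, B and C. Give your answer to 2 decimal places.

By inclusion–exclusion:
Individual areas: |A| = 15, |B| = 4, |C| = 49.
|A∩B| = 0.1906.
|A∩C| = 9.6667.
|B∩C| = 3.55.
|A∩B∩C| = 0.1906.
|A ∪ B ∪ C| = 68 − 13.4073 + 0.1906 = 54.78.

54.78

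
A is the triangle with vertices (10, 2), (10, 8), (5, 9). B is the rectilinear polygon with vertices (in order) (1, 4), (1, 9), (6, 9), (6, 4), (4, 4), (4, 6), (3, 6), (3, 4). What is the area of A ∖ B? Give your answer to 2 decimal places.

14.40

|A| = 15, |A∩B| = 0.6.
|A ∖ B| = |A| − |A∩B| = 15 − 0.6 = 14.40.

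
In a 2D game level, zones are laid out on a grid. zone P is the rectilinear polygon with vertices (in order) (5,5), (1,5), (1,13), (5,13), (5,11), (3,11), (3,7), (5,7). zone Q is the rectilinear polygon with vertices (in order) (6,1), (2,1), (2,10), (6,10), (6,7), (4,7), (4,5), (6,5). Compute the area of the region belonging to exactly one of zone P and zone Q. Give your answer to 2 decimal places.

|zone P| = 24, |zone Q| = 32, |zone P∩zone Q| = 7.
|zone P △ zone Q| = |zone P| + |zone Q| − 2·|zone P∩zone Q| = 24 + 32 − 14 = 42.00.

42.00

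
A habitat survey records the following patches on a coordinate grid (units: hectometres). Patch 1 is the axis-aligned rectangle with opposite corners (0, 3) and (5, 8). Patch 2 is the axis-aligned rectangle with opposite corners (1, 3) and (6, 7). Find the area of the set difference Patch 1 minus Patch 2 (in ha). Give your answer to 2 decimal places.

9.00

|Patch 1∩Patch 2|: x∈[1,5], y∈[3,7] → 4·4 = 16.
|Patch 1| = 25.
|Patch 1 ∖ Patch 2| = |Patch 1| − |Patch 1∩Patch 2| = 25 − 16 = 9.00.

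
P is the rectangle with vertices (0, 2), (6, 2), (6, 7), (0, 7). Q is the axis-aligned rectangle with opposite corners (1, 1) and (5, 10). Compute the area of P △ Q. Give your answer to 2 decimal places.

26.00

|P∩Q|: x∈[1,5], y∈[2,7] → 4·5 = 20.
|P △ Q| = |P| + |Q| − 2·|P∩Q| = 30 + 36 − 40 = 26.00.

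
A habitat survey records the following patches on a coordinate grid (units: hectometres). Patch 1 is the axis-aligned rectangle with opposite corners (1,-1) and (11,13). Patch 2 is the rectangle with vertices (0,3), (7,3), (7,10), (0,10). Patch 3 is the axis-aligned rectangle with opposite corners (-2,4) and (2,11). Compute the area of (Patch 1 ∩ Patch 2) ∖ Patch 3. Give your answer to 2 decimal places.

|Patch 1 ∩ Patch 2| = 42.
|(Patch 1 ∩ Patch 2) ∩ Patch 3| = 6.
|(Patch 1 ∩ Patch 2) ∖ Patch 3| = 42 − 6 = 36.00.

36.00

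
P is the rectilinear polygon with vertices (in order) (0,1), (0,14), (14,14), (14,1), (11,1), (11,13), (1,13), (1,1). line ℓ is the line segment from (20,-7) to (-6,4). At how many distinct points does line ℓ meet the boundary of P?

2

The segment meets the boundary at (0,1.462), (1,1.038).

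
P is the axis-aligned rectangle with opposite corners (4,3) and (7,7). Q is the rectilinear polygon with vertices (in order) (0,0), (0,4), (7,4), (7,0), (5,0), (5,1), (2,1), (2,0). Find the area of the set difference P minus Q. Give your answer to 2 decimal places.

|P| = 12, |P∩Q| = 3.
|P ∖ Q| = |P| − |P∩Q| = 12 − 3 = 9.00.

9.00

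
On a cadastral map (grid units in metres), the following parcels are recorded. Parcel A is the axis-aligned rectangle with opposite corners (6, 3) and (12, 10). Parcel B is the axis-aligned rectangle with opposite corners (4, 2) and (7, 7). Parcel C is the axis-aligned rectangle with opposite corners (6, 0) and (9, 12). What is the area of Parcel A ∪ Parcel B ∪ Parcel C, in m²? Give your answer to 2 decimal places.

By inclusion–exclusion:
Individual areas: |Parcel A| = 42, |Parcel B| = 15, |Parcel C| = 36.
|Parcel A∩Parcel B|: x∈[6,7], y∈[3,7] → 1·4 = 4.
|Parcel A∩Parcel C|: x∈[6,9], y∈[3,10] → 3·7 = 21.
|Parcel B∩Parcel C|: x∈[6,7], y∈[2,7] → 1·5 = 5.
|Parcel A∩Parcel B∩Parcel C| = 4.
|Parcel A ∪ Parcel B ∪ Parcel C| = 93 − 30 + 4 = 67.00.

67.00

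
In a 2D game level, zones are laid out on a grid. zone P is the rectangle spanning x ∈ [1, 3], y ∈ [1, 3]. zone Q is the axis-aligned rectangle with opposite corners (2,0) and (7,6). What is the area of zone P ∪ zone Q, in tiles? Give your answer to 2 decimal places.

32.00

By inclusion–exclusion:
Individual areas: |zone P| = 4, |zone Q| = 30.
|zone P∩zone Q|: x∈[2,3], y∈[1,3] → 1·2 = 2.
|zone P ∪ zone Q| = 34 − 2 = 32.00.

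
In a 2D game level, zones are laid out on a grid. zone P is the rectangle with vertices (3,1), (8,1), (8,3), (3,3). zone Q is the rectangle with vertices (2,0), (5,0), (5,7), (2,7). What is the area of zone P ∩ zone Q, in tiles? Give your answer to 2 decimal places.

|zone P∩zone Q|: x∈[3,5], y∈[1,3] → 2·2 = 4.

4.00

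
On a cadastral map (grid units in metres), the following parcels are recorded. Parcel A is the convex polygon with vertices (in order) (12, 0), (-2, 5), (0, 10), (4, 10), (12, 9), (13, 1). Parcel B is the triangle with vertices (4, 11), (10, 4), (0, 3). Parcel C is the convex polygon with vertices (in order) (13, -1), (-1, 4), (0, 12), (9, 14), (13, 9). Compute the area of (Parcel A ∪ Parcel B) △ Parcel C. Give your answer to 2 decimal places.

|Parcel A ∪ Parcel B| = 102.6874.
|(Parcel A ∪ Parcel B) ∩ Parcel C| = 99.8056.
|(Parcel A ∪ Parcel B) △ Parcel C| = 102.6874 + 150 − 199.6111 = 53.08.

53.08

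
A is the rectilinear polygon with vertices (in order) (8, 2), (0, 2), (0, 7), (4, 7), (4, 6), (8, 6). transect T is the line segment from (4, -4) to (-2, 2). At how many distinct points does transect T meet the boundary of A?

0

The segment lies entirely outside A and never meets its boundary.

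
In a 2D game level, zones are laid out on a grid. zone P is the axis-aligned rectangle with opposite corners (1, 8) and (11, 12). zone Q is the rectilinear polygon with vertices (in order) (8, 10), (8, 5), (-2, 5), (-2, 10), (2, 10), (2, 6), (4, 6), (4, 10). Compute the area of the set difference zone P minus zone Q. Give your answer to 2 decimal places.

30.00

|zone P| = 40, |zone P∩zone Q| = 10.
|zone P ∖ zone Q| = |zone P| − |zone P∩zone Q| = 40 − 10 = 30.00.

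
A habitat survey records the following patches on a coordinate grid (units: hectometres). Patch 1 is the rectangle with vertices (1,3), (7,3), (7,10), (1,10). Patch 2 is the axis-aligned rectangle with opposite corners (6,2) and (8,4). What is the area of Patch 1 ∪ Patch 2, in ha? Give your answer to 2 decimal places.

45.00

By inclusion–exclusion:
Individual areas: |Patch 1| = 42, |Patch 2| = 4.
|Patch 1∩Patch 2|: x∈[6,7], y∈[3,4] → 1·1 = 1.
|Patch 1 ∪ Patch 2| = 46 − 1 = 45.00.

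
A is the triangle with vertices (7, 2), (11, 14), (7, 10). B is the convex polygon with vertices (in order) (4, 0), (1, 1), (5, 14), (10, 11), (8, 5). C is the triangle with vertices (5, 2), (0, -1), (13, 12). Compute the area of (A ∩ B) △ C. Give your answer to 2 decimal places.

21.45

|A ∩ B| = 12.875.
|(A ∩ B) ∩ C| = 2.2143.
|(A ∩ B) △ C| = 12.875 + 13 − 4.4286 = 21.45.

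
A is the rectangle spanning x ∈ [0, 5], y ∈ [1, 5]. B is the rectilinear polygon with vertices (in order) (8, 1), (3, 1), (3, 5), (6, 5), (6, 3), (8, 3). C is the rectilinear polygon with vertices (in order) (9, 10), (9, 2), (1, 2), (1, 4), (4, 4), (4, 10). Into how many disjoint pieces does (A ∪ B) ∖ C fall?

1

(A ∪ B) ∖ C is a single connected region.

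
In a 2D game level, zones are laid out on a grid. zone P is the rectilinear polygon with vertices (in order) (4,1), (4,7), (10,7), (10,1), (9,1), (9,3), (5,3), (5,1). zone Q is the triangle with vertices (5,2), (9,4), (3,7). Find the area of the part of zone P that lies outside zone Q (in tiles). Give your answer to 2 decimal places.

|zone P| = 28, |zone P∩zone Q| = 10.
|zone P ∖ zone Q| = |zone P| − |zone P∩zone Q| = 28 − 10 = 18.00.

18.00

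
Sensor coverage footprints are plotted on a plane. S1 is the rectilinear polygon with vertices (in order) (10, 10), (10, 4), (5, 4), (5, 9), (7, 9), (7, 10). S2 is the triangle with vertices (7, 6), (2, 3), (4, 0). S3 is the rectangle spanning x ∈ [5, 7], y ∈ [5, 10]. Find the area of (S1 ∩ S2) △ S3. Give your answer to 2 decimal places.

10.63

|S1 ∩ S2| = 1.8.
|(S1 ∩ S2) ∩ S3| = 0.5833.
|(S1 ∩ S2) △ S3| = 1.8 + 10 − 1.1667 = 10.63.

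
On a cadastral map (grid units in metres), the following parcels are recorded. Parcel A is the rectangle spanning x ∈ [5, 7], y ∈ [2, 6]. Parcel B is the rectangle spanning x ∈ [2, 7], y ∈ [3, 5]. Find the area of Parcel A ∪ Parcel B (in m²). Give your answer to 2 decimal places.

By inclusion–exclusion:
Individual areas: |Parcel A| = 8, |Parcel B| = 10.
|Parcel A∩Parcel B|: x∈[5,7], y∈[3,5] → 2·2 = 4.
|Parcel A ∪ Parcel B| = 18 − 4 = 14.00.

14.00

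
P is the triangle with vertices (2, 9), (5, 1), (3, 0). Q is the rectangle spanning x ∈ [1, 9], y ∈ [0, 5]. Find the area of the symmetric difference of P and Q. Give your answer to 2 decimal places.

34.72

|P| = 9.5, |Q| = 40, |P∩Q| = 7.3889.
|P △ Q| = |P| + |Q| − 2·|P∩Q| = 9.5 + 40 − 14.7778 = 34.72.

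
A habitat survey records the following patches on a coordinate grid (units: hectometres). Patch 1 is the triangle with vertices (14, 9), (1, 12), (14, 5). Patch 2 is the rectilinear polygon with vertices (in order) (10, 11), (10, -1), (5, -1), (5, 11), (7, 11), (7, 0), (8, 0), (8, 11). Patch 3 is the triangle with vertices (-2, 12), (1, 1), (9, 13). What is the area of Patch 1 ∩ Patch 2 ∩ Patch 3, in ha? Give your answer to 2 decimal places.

The intersection is the polygon with vertices (7,10), (6.396,9.094), (5,9.846), (5,11), (5.333,11), (7,10.615).
By the shoelace formula its area is 2.69.

2.69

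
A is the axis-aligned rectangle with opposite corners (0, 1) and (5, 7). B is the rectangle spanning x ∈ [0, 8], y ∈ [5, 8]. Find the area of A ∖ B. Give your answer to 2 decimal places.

|A∩B|: x∈[0,5], y∈[5,7] → 5·2 = 10.
|A| = 30.
|A ∖ B| = |A| − |A∩B| = 30 − 10 = 20.00.

20.00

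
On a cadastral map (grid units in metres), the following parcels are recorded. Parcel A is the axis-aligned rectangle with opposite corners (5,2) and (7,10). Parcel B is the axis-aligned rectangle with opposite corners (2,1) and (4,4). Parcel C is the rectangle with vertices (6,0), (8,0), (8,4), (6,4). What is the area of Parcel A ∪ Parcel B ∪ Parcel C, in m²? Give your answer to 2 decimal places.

28.00

By inclusion–exclusion:
Individual areas: |Parcel A| = 16, |Parcel B| = 6, |Parcel C| = 8.
|Parcel A∩Parcel B| = 0 (no overlap).
|Parcel A∩Parcel C|: x∈[6,7], y∈[2,4] → 1·2 = 2.
|Parcel B∩Parcel C| = 0 (no overlap).
|Parcel A∩Parcel B∩Parcel C| = 0.
|Parcel A ∪ Parcel B ∪ Parcel C| = 30 − 2 + 0 = 28.00.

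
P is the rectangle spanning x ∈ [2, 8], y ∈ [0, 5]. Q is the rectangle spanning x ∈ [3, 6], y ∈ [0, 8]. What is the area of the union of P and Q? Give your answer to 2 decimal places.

39.00

By inclusion–exclusion:
Individual areas: |P| = 30, |Q| = 24.
|P∩Q|: x∈[3,6], y∈[0,5] → 3·5 = 15.
|P ∪ Q| = 54 − 15 = 39.00.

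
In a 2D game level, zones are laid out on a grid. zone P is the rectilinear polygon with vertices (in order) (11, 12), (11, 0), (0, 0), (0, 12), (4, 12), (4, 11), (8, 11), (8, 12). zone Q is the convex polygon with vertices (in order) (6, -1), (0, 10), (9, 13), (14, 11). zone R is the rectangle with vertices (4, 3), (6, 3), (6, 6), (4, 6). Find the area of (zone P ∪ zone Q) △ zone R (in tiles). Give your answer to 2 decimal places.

137.19

|zone P ∪ zone Q| = 143.1894.
|(zone P ∪ zone Q) ∩ zone R| = 6.
|(zone P ∪ zone Q) △ zone R| = 143.1894 + 6 − 12 = 137.19.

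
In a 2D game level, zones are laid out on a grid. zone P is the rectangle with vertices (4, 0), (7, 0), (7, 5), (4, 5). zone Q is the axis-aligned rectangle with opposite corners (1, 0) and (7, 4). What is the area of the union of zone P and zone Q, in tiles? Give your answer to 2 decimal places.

By inclusion–exclusion:
Individual areas: |zone P| = 15, |zone Q| = 24.
|zone P∩zone Q|: x∈[4,7], y∈[0,4] → 3·4 = 12.
|zone P ∪ zone Q| = 39 − 12 = 27.00.

27.00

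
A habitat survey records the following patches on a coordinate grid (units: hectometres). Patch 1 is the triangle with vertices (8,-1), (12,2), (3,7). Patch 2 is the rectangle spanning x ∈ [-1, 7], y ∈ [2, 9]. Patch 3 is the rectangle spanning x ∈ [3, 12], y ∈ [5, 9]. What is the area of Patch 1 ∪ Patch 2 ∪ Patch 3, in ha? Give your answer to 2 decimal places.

By inclusion–exclusion:
Individual areas: |Patch 1| = 23.5, |Patch 2| = 56, |Patch 3| = 36.
|Patch 1∩Patch 2| = 7.7431.
|Patch 1∩Patch 3| = 2.35.
|Patch 2∩Patch 3|: x∈[3,7], y∈[5,9] → 4·4 = 16.
|Patch 1∩Patch 2∩Patch 3| = 2.35.
|Patch 1 ∪ Patch 2 ∪ Patch 3| = 115.5 − 26.0931 + 2.35 = 91.76.

91.76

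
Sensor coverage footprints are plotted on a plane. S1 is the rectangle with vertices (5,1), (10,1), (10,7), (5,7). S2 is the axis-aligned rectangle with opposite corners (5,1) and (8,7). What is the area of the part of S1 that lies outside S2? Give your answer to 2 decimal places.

12.00

|S1∩S2|: x∈[5,8], y∈[1,7] → 3·6 = 18.
|S1| = 30.
|S1 ∖ S2| = |S1| − |S1∩S2| = 30 − 18 = 12.00.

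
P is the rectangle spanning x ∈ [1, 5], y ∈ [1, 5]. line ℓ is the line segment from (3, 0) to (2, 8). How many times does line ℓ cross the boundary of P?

The segment meets the boundary at (2.875,1), (2.375,5).

2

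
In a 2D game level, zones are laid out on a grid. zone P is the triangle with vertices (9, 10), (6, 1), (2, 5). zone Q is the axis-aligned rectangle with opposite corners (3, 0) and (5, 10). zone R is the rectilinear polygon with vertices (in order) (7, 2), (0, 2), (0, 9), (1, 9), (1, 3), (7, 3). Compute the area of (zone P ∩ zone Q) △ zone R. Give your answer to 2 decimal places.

18.86

|zone P ∩ zone Q| = 6.8571.
|(zone P ∩ zone Q) ∩ zone R| = 0.5.
|(zone P ∩ zone Q) △ zone R| = 6.8571 + 13 − 1 = 18.86.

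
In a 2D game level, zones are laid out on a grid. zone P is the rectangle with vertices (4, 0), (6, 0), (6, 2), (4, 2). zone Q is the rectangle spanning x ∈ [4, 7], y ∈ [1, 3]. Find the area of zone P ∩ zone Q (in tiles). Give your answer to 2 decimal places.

|zone P∩zone Q|: x∈[4,6], y∈[1,2] → 2·1 = 2.

2.00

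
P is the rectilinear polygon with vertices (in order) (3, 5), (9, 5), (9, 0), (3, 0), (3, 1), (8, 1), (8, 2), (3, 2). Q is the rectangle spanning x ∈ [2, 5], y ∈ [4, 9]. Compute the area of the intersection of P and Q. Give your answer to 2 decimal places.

2.00

The intersection is the polygon with vertices (5,5), (5,4), (3,4), (3,5).
By the shoelace formula its area is 2.00.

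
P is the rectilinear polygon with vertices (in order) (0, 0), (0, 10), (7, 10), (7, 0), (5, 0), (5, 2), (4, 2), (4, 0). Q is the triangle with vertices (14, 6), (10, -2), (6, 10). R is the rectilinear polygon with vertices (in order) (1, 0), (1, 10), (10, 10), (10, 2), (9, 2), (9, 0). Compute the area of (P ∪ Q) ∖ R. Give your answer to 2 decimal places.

32.50

|P ∪ Q| = 106.75.
|(P ∪ Q) ∩ R| = 74.25.
|(P ∪ Q) ∖ R| = 106.75 − 74.25 = 32.50.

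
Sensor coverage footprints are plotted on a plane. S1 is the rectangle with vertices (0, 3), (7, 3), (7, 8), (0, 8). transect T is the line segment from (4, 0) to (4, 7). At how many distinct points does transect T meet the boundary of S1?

The segment meets the boundary at (4,3).

1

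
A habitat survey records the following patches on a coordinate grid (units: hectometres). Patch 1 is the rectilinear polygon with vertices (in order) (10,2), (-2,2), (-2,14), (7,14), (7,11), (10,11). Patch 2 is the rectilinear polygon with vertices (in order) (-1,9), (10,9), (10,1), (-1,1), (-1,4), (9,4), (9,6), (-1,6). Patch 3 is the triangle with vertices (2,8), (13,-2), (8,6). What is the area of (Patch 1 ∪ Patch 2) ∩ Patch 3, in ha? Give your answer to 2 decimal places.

The region (Patch 1 ∪ Patch 2) ∩ Patch 3 is the polygon with vertices (10,2), (10,1), (9.7,1), (2,8), (8,6), (10,2.8).
By the shoelace formula its area is 15.85.

15.85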